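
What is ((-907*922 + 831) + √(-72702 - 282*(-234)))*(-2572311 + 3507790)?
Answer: -781520672617 + 2806437*I*√746 ≈ -7.8152e+11 + 7.6652e+7*I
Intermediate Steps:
((-907*922 + 831) + √(-72702 - 282*(-234)))*(-2572311 + 3507790) = ((-836254 + 831) + √(-72702 + 65988))*935479 = (-835423 + √(-6714))*935479 = (-835423 + 3*I*√746)*935479 = -781520672617 + 2806437*I*√746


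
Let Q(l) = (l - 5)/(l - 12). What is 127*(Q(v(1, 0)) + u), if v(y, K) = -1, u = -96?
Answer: -157734/13 ≈ -12133.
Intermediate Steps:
Q(l) = (-5 + l)/(-12 + l)
127*(Q(v(1, 0)) + u) = 127*((-5 - 1)/(-12 - 1) - 96) = 127*(-6/(-13) - 96) = 127*(-1/13*(-6) - 96) = 127*(6/13 - 96) = 127*(-1242/13) = -157734/13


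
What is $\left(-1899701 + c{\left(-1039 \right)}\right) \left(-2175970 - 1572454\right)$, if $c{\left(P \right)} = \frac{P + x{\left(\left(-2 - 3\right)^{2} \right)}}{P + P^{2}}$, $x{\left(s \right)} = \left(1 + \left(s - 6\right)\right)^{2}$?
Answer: $\frac{1279957684359757484}{179747} \approx 7.1209 \cdot 10^{12}$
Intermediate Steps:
$x{\left(s \right)} = \left(-5 + s\right)^{2}$ ($x{\left(s \right)} = \left(1 + \left(s - 6\right)\right)^{2} = \left(1 + \left(-6 + s\right)\right)^{2} = \left(-5 + s\right)^{2}$)
$c{\left(P \right)} = \frac{400 + P}{P + P^{2}}$ ($c{\left(P \right)} = \frac{P + \left(-5 + \left(-2 - 3\right)^{2}\right)^{2}}{P + P^{2}} = \frac{P + \left(-5 + \left(-5\right)^{2}\right)^{2}}{P + P^{2}} = \frac{P + \left(-5 + 25\right)^{2}}{P + P^{2}} = \frac{P + 20^{2}}{P + P^{2}} = \frac{P + 400}{P + P^{2}} = \frac{400 + P}{P + P^{2}}$)
$\left(-1899701 + c{\left(-1039 \right)}\right) \left(-2175970 - 1572454\right) = \left(-1899701 + \frac{400 - 1039}{\left(-1039\right) \left(1 - 1039\right)}\right) \left(-2175970 - 1572454\right) = \left(-1899701 - \frac{1}{1039} \frac{1}{-1038} \left(-639\right)\right) \left(-3748424\right) = \left(-1899701 - \left(- \frac{1}{1078482}\right) \left(-639\right)\right) \left(-3748424\right) = \left(-1899701 - \frac{213}{359494}\right) \left(-3748424\right) = \left(- \frac{682931111507}{359494}\right) \left(-3748424\right) = \frac{1279957684359757484}{179747}$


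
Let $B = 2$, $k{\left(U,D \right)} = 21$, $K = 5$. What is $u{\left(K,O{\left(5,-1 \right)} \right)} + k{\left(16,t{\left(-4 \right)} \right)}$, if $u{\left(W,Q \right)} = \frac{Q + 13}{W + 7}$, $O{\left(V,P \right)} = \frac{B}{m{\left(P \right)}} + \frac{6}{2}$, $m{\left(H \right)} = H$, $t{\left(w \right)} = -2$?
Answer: $\frac{133}{6} \approx 22.167$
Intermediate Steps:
$O{\left(V,P \right)} = 3 + \frac{2}{P}$ ($O{\left(V,P \right)} = \frac{2}{P} + \frac{6}{2} = \frac{2}{P} + 6 \cdot \frac{1}{2} = \frac{2}{P} + 3 = 3 + \frac{2}{P}$)
$u{\left(W,Q \right)} = \frac{13 + Q}{7 + W}$
$u{\left(K,O{\left(5,-1 \right)} \right)} + k{\left(16,t{\left(-4 \right)} \right)} = \frac{13 + \left(3 + \frac{2}{-1}\right)}{7 + 5} + 21 = \frac{13 + \left(3 + 2 \left(-1\right)\right)}{12} + 21 = \frac{13 + \left(3 - 2\right)}{12} + 21 = \frac{13 + 1}{12} + 21 = \frac{1}{12} \cdot 14 + 21 = \frac{7}{6} + 21 = \frac{133}{6}$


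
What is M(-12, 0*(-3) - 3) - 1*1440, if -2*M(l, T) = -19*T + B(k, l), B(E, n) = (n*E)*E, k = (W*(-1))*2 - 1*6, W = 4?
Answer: -585/2 ≈ -292.50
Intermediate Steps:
k = -14 (k = (4*(-1))*2 - 1*6 = -4*2 - 6 = -8 - 6 = -14)
B(E, n) = n*E² (B(E, n) = (E*n)*E = n*E²)
M(l, T) = -98*l + 19*T/2 (M(l, T) = -(-19*T + l*(-14)²)/2 = -(-19*T + l*196)/2 = -(-19*T + 196*l)/2 = -98*l + 19*T/2)
M(-12, 0*(-3) - 3) - 1*1440 = (-98*(-12) + 19*(0*(-3) - 3)/2) - 1*1440 = (1176 + 19*(0 - 3)/2) - 1440 = (1176 + (19/2)*(-3)) - 1440 = (1176 - 57/2) - 1440 = 2295/2 - 1440 = -585/2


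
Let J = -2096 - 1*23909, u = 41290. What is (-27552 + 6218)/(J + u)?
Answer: -21334/15285 ≈ -1.3957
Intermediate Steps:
J = -26005 (J = -2096 - 23909 = -26005)
(-27552 + 6218)/(J + u) = (-27552 + 6218)/(-26005 + 41290) = -21334/15285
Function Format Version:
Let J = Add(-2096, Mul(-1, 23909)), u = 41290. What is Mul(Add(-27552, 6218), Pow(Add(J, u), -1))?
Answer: Rational(-21334, 15285) ≈ -1.3957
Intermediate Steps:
J = -26005 (J = Add(-2096, -23909) = -26005)
Mul(Add(-27552, 6218), Pow(Add(J, u), -1)) = Mul(Add(-27552, 6218), Pow(Add(-26005, 41290), -1)) = Mul(-21334, Pow(15285, -1)) = Mul(-21334, Rational(1, 15285)) = Rational(-21334, 15285)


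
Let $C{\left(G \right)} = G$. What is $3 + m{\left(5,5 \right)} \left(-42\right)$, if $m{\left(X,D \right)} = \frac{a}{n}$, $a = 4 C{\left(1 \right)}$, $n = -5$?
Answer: $\frac{183}{5} \approx 36.6$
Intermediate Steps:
$a = 4$ ($a = 4 \cdot 1 = 4$)
$m{\left(X,D \right)} = - \frac{4}{5}$ ($m{\left(X,D \right)} = \frac{4}{-5} = 4 \left(- \frac{1}{5}\right) = - \frac{4}{5}$)
$3 + m{\left(5,5 \right)} \left(-42\right) = 3 - - \frac{168}{5} = 3 + \frac{168}{5} = \frac{183}{5}$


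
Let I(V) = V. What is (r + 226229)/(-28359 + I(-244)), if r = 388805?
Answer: -615034/28603 ≈ -21.502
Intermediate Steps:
(r + 226229)/(-28359 + I(-244)) = (388805 + 226229)/(-28359 - 244) = 615034/(-28603) = 615034*(-1/28603) = -615034/28603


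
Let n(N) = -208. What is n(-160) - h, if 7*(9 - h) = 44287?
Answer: 42768/7 ≈ 6109.7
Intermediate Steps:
h = -44224/7 (h = 9 - ⅐*44287 = 9 - 44287/7 = -44224/7 ≈ -6317.7)
n(-160) - h = -208 - 1*(-44224/7) = -208 + 44224/7 = 42768/7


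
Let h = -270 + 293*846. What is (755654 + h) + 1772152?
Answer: 2775414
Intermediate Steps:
h = 247608 (h = -270 + 247878 = 247608)
(755654 + h) + 1772152 = (755654 + 247608) + 1772152 = 1003262 + 1772152 = 2775414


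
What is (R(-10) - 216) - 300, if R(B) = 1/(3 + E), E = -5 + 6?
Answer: -2063/4 ≈ -515.75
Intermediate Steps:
E = 1
R(B) = 1/4 (R(B) = 1/(3 + 1) = 1/4)
(R(-10) - 216) - 300 = (1/4 - 216) - 300 = -863/4 - 300 = -2063/4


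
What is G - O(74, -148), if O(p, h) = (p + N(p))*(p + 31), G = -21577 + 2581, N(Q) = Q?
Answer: -34536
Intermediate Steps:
G = -18996
O(p, h) = 2*p*(31 + p) (O(p, h) = (p + p)*(p + 31) = (2*p)*(31 + p) = 2*p*(31 + p))
G - O(74, -148) = -18996 - 2*74*(31 + 74) = -18996 - 2*74*105 = -18996 - 1*15540 = -18996 - 15540 = -34536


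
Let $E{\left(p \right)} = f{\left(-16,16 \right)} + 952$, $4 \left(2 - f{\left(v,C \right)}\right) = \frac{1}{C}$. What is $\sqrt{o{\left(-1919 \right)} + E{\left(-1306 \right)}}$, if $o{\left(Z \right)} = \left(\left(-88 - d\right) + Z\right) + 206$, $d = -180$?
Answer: $\frac{i \sqrt{42689}}{8} \approx 25.827 i$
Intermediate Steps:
$f{\left(v,C \right)} = 2 - \frac{1}{4 C}$
$o{\left(Z \right)} = 298 + Z$ ($o{\left(Z \right)} = \left(\left(-88 - -180\right) + Z\right) + 206 = \left(\left(-88 + 180\right) + Z\right) + 206 = \left(92 + Z\right) + 206 = 298 + Z$)
$E{\left(p \right)} = \frac{61055}{64}$ ($E{\left(p \right)} = \left(2 - \frac{1}{4 \cdot 16}\right) + 952 = \left(2 - \frac{1}{64}\right) + 952 = \frac{127}{64} + 952 = \frac{61055}{64}$)
$\sqrt{o{\left(-1919 \right)} + E{\left(-1306 \right)}} = \sqrt{\left(298 - 1919\right) + \frac{61055}{64}} = \sqrt{-1621 + \frac{61055}{64}} = \sqrt{- \frac{42689}{64}} = \frac{i \sqrt{42689}}{8}$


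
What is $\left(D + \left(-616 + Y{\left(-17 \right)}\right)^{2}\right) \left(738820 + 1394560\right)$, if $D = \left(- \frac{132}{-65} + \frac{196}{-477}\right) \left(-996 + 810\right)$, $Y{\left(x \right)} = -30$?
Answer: $\frac{1838908266625072}{2067} \approx 8.8965 \cdot 10^{11}$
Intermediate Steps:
$D = - \frac{3113888}{10335}$ ($D = \left(\left(-132\right) \left(- \frac{1}{65}\right) + 196 \left(- \frac{1}{477}\right)\right) \left(-186\right) = \left(\frac{132}{65} - \frac{196}{477}\right) \left(-186\right) = \frac{50224}{31005} \left(-186\right) = - \frac{3113888}{10335} \approx -301.3$)
$\left(D + \left(-616 + Y{\left(-17 \right)}\right)^{2}\right) \left(738820 + 1394560\right) = \left(- \frac{3113888}{10335} + \left(-616 - 30\right)^{2}\right) \left(738820 + 1394560\right) = \left(- \frac{3113888}{10335} + \left(-646\right)^{2}\right) 2133380 = \left(- \frac{3113888}{10335} + 417316\right) 2133380 = \frac{4309846972}{10335} \cdot 2133380 = \frac{1838908266625072}{2067}$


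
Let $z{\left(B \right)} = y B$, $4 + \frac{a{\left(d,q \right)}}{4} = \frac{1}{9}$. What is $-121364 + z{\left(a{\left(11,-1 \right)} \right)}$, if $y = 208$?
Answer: $- \frac{1121396}{9} \approx -1.246 \cdot 10^{5}$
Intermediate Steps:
$a{\left(d,q \right)} = - \frac{140}{9}$ ($a{\left(d,q \right)} = -16 + \frac{4}{9} = - \frac{140}{9}$)
$z{\left(B \right)} = 208 B$
$-121364 + z{\left(a{\left(11,-1 \right)} \right)} = -121364 + 208 \left(- \frac{140}{9}\right) = -121364 - \frac{29120}{9} = - \frac{1121396}{9}$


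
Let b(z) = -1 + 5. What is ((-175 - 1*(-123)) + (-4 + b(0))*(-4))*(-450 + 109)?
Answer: 17732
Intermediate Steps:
b(z) = 4
((-175 - 1*(-123)) + (-4 + b(0))*(-4))*(-450 + 109) = ((-175 - 1*(-123)) + (-4 + 4)*(-4))*(-450 + 109) = ((-175 + 123) + 0*(-4))*(-341) = (-52 + 0)*(-341) = -52*(-341) = 17732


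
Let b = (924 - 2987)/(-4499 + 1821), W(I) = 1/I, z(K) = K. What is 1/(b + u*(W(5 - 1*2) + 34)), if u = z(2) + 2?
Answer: 8034/1109525 ≈ 0.0072409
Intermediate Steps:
b = 2063/2678 (b = -2063/(-2678) = -2063*(-1/2678) = 2063/2678 ≈ 0.77035)
u = 4 (u = 2 + 2 = 4)
1/(b + u*(W(5 - 1*2) + 34)) = 1/(2063/2678 + 4*(1/(5 - 1*2) + 34)) = 1/(2063/2678 + 4*(1/(5 - 2) + 34)) = 1/(2063/2678 + 4*(1/3 + 34)) = 1/(2063/2678 + 4*(⅓ + 34)) = 1/(2063/2678 + 4*(103/3)) = 1/(2063/2678 + 412/3) = 1/(1109525/8034) = 8034/1109525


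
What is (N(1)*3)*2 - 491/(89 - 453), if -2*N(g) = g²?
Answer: -601/364 ≈ -1.6511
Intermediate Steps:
N(g) = -g²/2
(N(1)*3)*2 - 491/(89 - 453) = (-½*1²*3)*2 - 491/(89 - 453) = (-½*1*3)*2 - 491/(-364) = -½*3*2 - 491*(-1/364) = -3/2*2 + 491/364 = -3 + 491/364 = -601/364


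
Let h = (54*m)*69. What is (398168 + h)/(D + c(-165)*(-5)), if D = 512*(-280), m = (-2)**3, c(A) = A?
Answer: -73672/28507 ≈ -2.5843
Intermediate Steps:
m = -8
D = -143360
h = -29808 (h = (54*(-8))*69 = -432*69 = -29808)
(398168 + h)/(D + c(-165)*(-5)) = (398168 - 29808)/(-143360 - 165*(-5)) = 368360/(-143360 + 825) = 368360/(-142535) = 368360*(-1/142535) = -73672/28507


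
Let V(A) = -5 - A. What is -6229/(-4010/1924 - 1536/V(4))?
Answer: -17976894/486529 ≈ -36.949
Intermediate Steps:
-6229/(-4010/1924 - 1536/V(4)) = -6229/(-4010/1924 - 1536/(-5 - 1*4)) = -6229/(-4010*1/1924 - 1536/(-5 - 4)) = -6229/(-2005/962 - 1536/(-9)) = -6229/(-2005/962 - 1536*(-⅑)) = -6229/(-2005/962 + 512/3) = -6229/486529/2886 = -6229*2886/486529 = -17976894/486529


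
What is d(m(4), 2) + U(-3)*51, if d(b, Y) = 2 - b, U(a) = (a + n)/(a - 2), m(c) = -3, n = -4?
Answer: 382/5 ≈ 76.400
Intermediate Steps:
U(a) = (-4 + a)/(-2 + a) (U(a) = (a - 4)/(a - 2) = (-4 + a)/(-2 + a))
d(m(4), 2) + U(-3)*51 = (2 - 1*(-3)) + ((-4 - 3)/(-2 - 3))*51 = (2 + 3) + (-7/(-5))*51 = 5 - ⅕*(-7)*51 = 5 + (7/5)*51 = 5 + 357/5 = 382/5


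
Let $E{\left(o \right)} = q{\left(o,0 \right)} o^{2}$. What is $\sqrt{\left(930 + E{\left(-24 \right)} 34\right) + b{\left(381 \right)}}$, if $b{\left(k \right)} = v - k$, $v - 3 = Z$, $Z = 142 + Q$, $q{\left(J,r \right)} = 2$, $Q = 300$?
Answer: $\sqrt{40162} \approx 200.4$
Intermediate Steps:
$E{\left(o \right)} = 2 o^{2}$
$Z = 442$ ($Z = 142 + 300 = 442$)
$v = 445$ ($v = 3 + 442 = 445$)
$b{\left(k \right)} = 445 - k$
$\sqrt{\left(930 + E{\left(-24 \right)} 34\right) + b{\left(381 \right)}} = \sqrt{\left(930 + 2 \left(-24\right)^{2} \cdot 34\right) + \left(445 - 381\right)} = \sqrt{\left(930 + 2 \cdot 576 \cdot 34\right) + \left(445 - 381\right)} = \sqrt{\left(930 + 1152 \cdot 34\right) + 64} = \sqrt{\left(930 + 39168\right) + 64} = \sqrt{40098 + 64} = \sqrt{40162}$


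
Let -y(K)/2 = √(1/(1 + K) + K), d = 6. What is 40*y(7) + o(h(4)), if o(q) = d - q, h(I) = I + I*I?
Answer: -14 - 20*√114 ≈ -227.54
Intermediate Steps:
h(I) = I + I²
o(q) = 6 - q
y(K) = -2*√(K + 1/(1 + K)) (y(K) = -2*√(1/(1 + K) + K) = -2*√(K + 1/(1 + K)))
40*y(7) + o(h(4)) = 40*(-2*√(1 + 7*(1 + 7))/√(1 + 7)) + (6 - 4*(1 + 4)) = 40*(-2*√2*√(1 + 7*8)/4) + (6 - 4*5) = 40*(-2*√2*√(1 + 56)/4) + (6 - 1*20) = 40*(-2*√114/4) + (6 - 20) = 40*(-√114/2) - 14 = -20*√114 - 14 = -14 - 20*√114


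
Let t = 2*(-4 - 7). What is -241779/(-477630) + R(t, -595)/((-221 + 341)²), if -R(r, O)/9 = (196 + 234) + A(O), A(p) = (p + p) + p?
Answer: 6893567/5094720 ≈ 1.3531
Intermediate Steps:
A(p) = 3*p (A(p) = 2*p + p = 3*p)
t = -22 (t = 2*(-11) = -22)
R(r, O) = -3870 - 27*O (R(r, O) = -9*((196 + 234) + 3*O) = -9*(430 + 3*O) = -3870 - 27*O)
-241779/(-477630) + R(t, -595)/((-221 + 341)²) = -241779/(-477630) + (-3870 - 27*(-595))/((-221 + 341)²) = -241779*(-1/477630) + (-3870 + 16065)/(120²) = 80593/159210 + 12195/14400 = 80593/159210 + 12195*(1/14400) = 80593/159210 + 271/320 = 6893567/5094720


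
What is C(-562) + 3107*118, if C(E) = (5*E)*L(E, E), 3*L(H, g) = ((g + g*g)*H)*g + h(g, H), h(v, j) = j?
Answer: -279819595023382/3 ≈ -9.3273e+13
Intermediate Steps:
L(H, g) = H/3 + H*g*(g + g**2)/3 (L(H, g) = (((g + g*g)*H)*g + H)/3 = (((g + g**2)*H)*g + H)/3 = ((H*(g + g**2))*g + H)/3 = (H*g*(g + g**2) + H)/3 = (H + H*g*(g + g**2))/3 = H/3 + H*g*(g + g**2)/3)
C(E) = 5*E**2*(1 + E**2 + E**3)/3 (C(E) = (5*E)*(E*(1 + E**2 + E**3)/3) = 5*E**2*(1 + E**2 + E**3)/3)
C(-562) + 3107*118 = (5/3)*(-562)**2*(1 + (-562)**2 + (-562)**3) + 3107*118 = (5/3)*315844*(1 + 315844 - 177504328) + 366626 = (5/3)*315844*(-177188483) + 366626 = -279819596123260/3 + 366626 = -279819595023382/3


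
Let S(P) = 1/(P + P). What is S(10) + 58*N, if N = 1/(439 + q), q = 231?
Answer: 183/1340 ≈ 0.13657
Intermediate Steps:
S(P) = 1/(2*P)
N = 1/670 (N = 1/(439 + 231) = 1/670 ≈ 0.0014925)
S(10) + 58*N = (½)/10 + 58*(1/670) = (½)*(⅒) + 29/335 = 1/20 + 29/335 = 183/1340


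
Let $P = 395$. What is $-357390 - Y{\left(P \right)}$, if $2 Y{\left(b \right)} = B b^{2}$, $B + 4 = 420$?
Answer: $-32810590$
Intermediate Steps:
$B = 416$ ($B = -4 + 420 = 416$)
$Y{\left(b \right)} = 208 b^{2}$ ($Y{\left(b \right)} = \frac{416 b^{2}}{2} = 208 b^{2}$)
$-357390 - Y{\left(P \right)} = -357390 - 208 \cdot 395^{2} = -357390 - 208 \cdot 156025 = -357390 - 32453200 = -32810590$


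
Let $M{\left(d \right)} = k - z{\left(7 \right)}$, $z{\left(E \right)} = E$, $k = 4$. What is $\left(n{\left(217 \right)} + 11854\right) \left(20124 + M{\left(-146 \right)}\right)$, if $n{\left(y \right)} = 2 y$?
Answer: $247246848$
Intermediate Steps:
$M{\left(d \right)} = -3$ ($M{\left(d \right)} = 4 - 7 = -3$)
$\left(n{\left(217 \right)} + 11854\right) \left(20124 + M{\left(-146 \right)}\right) = \left(2 \cdot 217 + 11854\right) \left(20124 - 3\right) = \left(434 + 11854\right) 20121 = 12288 \cdot 20121 = 247246848$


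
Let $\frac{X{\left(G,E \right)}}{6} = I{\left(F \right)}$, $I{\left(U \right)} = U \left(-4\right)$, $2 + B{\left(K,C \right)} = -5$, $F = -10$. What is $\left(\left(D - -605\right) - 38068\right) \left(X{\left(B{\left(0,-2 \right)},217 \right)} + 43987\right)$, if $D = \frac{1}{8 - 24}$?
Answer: $- \frac{26510061843}{16} \approx -1.6569 \cdot 10^{9}$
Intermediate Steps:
$D = - \frac{1}{16}$ ($D = \frac{1}{8 - 24} = \frac{1}{-16} = - \frac{1}{16} \approx -0.0625$)
$B{\left(K,C \right)} = -7$ ($B{\left(K,C \right)} = -2 - 5 = -7$)
$I{\left(U \right)} = - 4 U$
$X{\left(G,E \right)} = 240$ ($X{\left(G,E \right)} = 6 \left(\left(-4\right) \left(-10\right)\right) = 6 \cdot 40 = 240$)
$\left(\left(D - -605\right) - 38068\right) \left(X{\left(B{\left(0,-2 \right)},217 \right)} + 43987\right) = \left(\left(- \frac{1}{16} - -605\right) - 38068\right) \left(240 + 43987\right) = \left(\left(- \frac{1}{16} + 605\right) - 38068\right) 44227 = \left(\frac{9679}{16} - 38068\right) 44227 = \left(- \frac{599409}{16}\right) 44227 = - \frac{26510061843}{16}$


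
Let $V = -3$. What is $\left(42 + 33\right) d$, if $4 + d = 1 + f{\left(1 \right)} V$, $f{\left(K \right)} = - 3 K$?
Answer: $450$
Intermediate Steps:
$d = 6$ ($d = -4 + \left(1 + \left(-3\right) 1 \left(-3\right)\right) = -4 + \left(1 - -9\right) = -4 + \left(1 + 9\right) = -4 + 10 = 6$)
$\left(42 + 33\right) d = \left(42 + 33\right) 6 = 75 \cdot 6 = 450$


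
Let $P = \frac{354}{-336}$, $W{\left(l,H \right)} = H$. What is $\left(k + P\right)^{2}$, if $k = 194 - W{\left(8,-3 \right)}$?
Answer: $\frac{120406729}{3136} \approx 38395.0$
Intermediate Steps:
$k = 197$ ($k = 194 - -3 = 194 + 3 = 197$)
$P = - \frac{59}{56}$ ($P = 354 \left(- \frac{1}{336}\right) = - \frac{59}{56} \approx -1.0536$)
$\left(k + P\right)^{2} = \left(197 - \frac{59}{56}\right)^{2} = \left(\frac{10973}{56}\right)^{2} = \frac{120406729}{3136}$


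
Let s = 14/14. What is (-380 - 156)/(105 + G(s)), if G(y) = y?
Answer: -268/53 ≈ -5.0566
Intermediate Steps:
s = 1 (s = 14*(1/14) = 1)
(-380 - 156)/(105 + G(s)) = (-380 - 156)/(105 + 1) = -536/106 = -536*1/106 = -268/53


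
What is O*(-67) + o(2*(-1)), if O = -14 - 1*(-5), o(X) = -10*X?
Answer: 623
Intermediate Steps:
O = -9 (O = -14 + 5 = -9)
O*(-67) + o(2*(-1)) = -9*(-67) - 20*(-1) = 603 - 10*(-2) = 603 + 20 = 623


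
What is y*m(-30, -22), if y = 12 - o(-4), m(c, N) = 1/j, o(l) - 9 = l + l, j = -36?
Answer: -11/36 ≈ -0.30556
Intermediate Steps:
o(l) = 9 + 2*l (o(l) = 9 + (l + l) = 9 + 2*l)
m(c, N) = -1/36 (m(c, N) = 1/(-36) = -1/36)
y = 11 (y = 12 - (9 + 2*(-4)) = 12 - (9 - 8) = 12 - 1*1 = 12 - 1 = 11)
y*m(-30, -22) = 11*(-1/36) = -11/36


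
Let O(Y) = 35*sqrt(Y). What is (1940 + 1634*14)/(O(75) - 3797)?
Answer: -47113176/7162667 - 2171400*sqrt(3)/7162667 ≈ -7.1027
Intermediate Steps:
(1940 + 1634*14)/(O(75) - 3797) = (1940 + 1634*14)/(35*sqrt(75) - 3797) = (1940 + 22876)/(35*(5*sqrt(3)) - 3797) = 24816/(175*sqrt(3) - 3797) = 24816/(-3797 + 175*sqrt(3))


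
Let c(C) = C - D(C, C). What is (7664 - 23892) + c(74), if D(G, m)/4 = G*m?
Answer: -38058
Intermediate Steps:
D(G, m) = 4*G*m (D(G, m) = 4*(G*m) = 4*G*m)
c(C) = C - 4*C² (c(C) = C - 4*C*C = C - 4*C²)
(7664 - 23892) + c(74) = (7664 - 23892) + 74*(1 - 4*74) = -16228 + 74*(1 - 296) = -16228 + 74*(-295) = -16228 - 21830 = -38058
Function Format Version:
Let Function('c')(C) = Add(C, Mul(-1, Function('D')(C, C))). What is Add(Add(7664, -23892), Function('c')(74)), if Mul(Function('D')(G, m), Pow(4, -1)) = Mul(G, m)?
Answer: -38058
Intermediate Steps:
Function('D')(G, m) = Mul(4, G, m) (Function('D')(G, m) = Mul(4, Mul(G, m)) = Mul(4, G, m))
Function('c')(C) = Add(C, Mul(-4, Pow(C, 2))) (Function('c')(C) = Add(C, Mul(-1, Mul(4, C, C))) = Add(C, Mul(-1, Mul(4, Pow(C, 2)))) = Add(C, Mul(-4, Pow(C, 2))))
Add(Add(7664, -23892), Function('c')(74)) = Add(Add(7664, -23892), Mul(74, Add(1, Mul(-4, 74)))) = Add(-16228, Mul(74, Add(1, -296))) = Add(-16228, Mul(74, -295)) = Add(-16228, -21830) = -38058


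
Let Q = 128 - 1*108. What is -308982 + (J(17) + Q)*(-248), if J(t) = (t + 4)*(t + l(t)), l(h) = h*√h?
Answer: -402478 - 88536*√17 ≈ -7.6752e+5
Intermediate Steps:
Q = 20 (Q = 128 - 108 = 20)
l(h) = h^(3/2)
J(t) = (4 + t)*(t + t^(3/2)) (J(t) = (t + 4)*(t + t^(3/2)) = (4 + t)*(t + t^(3/2)))
-308982 + (J(17) + Q)*(-248) = -308982 + ((17² + 17^(5/2) + 4*17 + 4*17^(3/2)) + 20)*(-248) = -308982 + ((289 + 289*√17 + 68 + 4*(17*√17)) + 20)*(-248) = -308982 + ((289 + 289*√17 + 68 + 68*√17) + 20)*(-248) = -308982 + ((357 + 357*√17) + 20)*(-248) = -308982 + (377 + 357*√17)*(-248) = -308982 + (-93496 - 88536*√17) = -402478 - 88536*√17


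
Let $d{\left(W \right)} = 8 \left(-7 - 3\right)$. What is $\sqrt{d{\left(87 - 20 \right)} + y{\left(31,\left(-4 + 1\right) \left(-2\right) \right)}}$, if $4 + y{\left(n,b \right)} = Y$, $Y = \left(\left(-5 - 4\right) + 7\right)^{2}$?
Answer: $4 i \sqrt{5} \approx 8.9443 i$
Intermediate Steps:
$Y = 4$ ($Y = \left(-9 + 7\right)^{2} = \left(-2\right)^{2} = 4$)
$y{\left(n,b \right)} = 0$ ($y{\left(n,b \right)} = -4 + 4 = 0$)
$d{\left(W \right)} = -80$ ($d{\left(W \right)} = 8 \left(-10\right) = -80$)
$\sqrt{d{\left(87 - 20 \right)} + y{\left(31,\left(-4 + 1\right) \left(-2\right) \right)}} = \sqrt{-80 + 0} = \sqrt{-80} = 4 i \sqrt{5}$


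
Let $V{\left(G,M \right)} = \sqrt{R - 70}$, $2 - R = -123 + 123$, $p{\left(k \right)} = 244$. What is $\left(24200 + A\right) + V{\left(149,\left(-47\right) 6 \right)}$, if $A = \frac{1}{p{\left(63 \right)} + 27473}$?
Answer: $\frac{670751401}{27717} + 2 i \sqrt{17} \approx 24200.0 + 8.2462 i$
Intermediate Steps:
$R = 2$ ($R = 2 - \left(-123 + 123\right) = 2 - 0 = 2 + 0 = 2$)
$V{\left(G,M \right)} = 2 i \sqrt{17}$ ($V{\left(G,M \right)} = \sqrt{2 - 70} = \sqrt{-68} = 2 i \sqrt{17}$)
$A = \frac{1}{27717}$ ($A = \frac{1}{244 + 27473} = \frac{1}{27717} \approx 3.6079 \cdot 10^{-5}$)
$\left(24200 + A\right) + V{\left(149,\left(-47\right) 6 \right)} = \left(24200 + \frac{1}{27717}\right) + 2 i \sqrt{17} = \frac{670751401}{27717} + 2 i \sqrt{17}$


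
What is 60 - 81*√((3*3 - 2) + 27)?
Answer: 60 - 81*√34 ≈ -412.31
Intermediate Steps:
60 - 81*√((3*3 - 2) + 27) = 60 - 81*√((9 - 2) + 27) = 60 - 81*√(7 + 27) = 60 - 81*√34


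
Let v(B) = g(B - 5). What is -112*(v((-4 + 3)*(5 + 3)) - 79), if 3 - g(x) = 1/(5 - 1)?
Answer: 8540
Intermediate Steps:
g(x) = 11/4 (g(x) = 3 - 1/(5 - 1) = 3 - 1/4 = 3 - 1*¼ = 3 - ¼ = 11/4)
v(B) = 11/4
-112*(v((-4 + 3)*(5 + 3)) - 79) = -112*(11/4 - 79) = -112*(-305/4) = 8540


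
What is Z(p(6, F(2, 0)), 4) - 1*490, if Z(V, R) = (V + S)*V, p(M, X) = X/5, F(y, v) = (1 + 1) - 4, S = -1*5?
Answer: -12196/25 ≈ -487.84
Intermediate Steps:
S = -5
F(y, v) = -2 (F(y, v) = 2 - 4 = -2)
p(M, X) = X/5 (p(M, X) = X*(⅕) = X/5)
Z(V, R) = V*(-5 + V) (Z(V, R) = (V - 5)*V = (-5 + V)*V = V*(-5 + V))
Z(p(6, F(2, 0)), 4) - 1*490 = ((⅕)*(-2))*(-5 + (⅕)*(-2)) - 1*490 = -2*(-5 - ⅖)/5 - 490 = -⅖*(-27/5) - 490 = 54/25 - 490 = -12196/25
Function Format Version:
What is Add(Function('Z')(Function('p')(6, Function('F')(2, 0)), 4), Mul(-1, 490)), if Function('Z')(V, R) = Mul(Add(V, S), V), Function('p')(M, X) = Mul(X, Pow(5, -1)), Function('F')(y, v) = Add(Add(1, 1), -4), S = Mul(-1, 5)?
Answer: Rational(-12196, 25) ≈ -487.84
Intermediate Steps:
S = -5
Function('F')(y, v) = -2 (Function('F')(y, v) = Add(2, -4) = -2)
Function('p')(M, X) = Mul(Rational(1, 5), X) (Function('p')(M, X) = Mul(X, Rational(1, 5)) = Mul(Rational(1, 5), X))
Function('Z')(V, R) = Mul(V, Add(-5, V)) (Function('Z')(V, R) = Mul(Add(V, -5), V) = Mul(Add(-5, V), V) = Mul(V, Add(-5, V)))
Add(Function('Z')(Function('p')(6, Function('F')(2, 0)), 4), Mul(-1, 490)) = Add(Mul(Mul(Rational(1, 5), -2), Add(-5, Mul(Rational(1, 5), -2))), Mul(-1, 490)) = Add(Mul(Rational(-2, 5), Add(-5, Rational(-2, 5))), -490) = Add(Mul(Rational(-2, 5), Rational(-27, 5)), -490) = Add(Rational(54, 25), -490) = Rational(-12196, 25)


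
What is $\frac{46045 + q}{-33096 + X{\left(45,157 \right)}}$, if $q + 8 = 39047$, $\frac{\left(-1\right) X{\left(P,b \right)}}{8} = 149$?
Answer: $- \frac{21271}{8572} \approx -2.4815$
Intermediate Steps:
$X{\left(P,b \right)} = -1192$ ($X{\left(P,b \right)} = \left(-8\right) 149 = -1192$)
$q = 39039$ ($q = -8 + 39047 = 39039$)
$\frac{46045 + q}{-33096 + X{\left(45,157 \right)}} = \frac{46045 + 39039}{-33096 - 1192} = \frac{85084}{-34288} = 85084 \left(- \frac{1}{34288}\right) = - \frac{21271}{8572}$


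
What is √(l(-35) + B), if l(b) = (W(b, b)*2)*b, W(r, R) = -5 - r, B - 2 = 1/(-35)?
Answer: 3*I*√285565/35 ≈ 45.804*I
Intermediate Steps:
B = 69/35 (B = 2 + 1/(-35) = 2 - 1/35 = 69/35 ≈ 1.9714)
l(b) = b*(-10 - 2*b) (l(b) = ((-5 - b)*2)*b = (-10 - 2*b)*b = b*(-10 - 2*b))
√(l(-35) + B) = √(-2*(-35)*(5 - 35) + 69/35) = √(-2*(-35)*(-30) + 69/35) = √(-2100 + 69/35) = √(-73431/35) = 3*I*√285565/35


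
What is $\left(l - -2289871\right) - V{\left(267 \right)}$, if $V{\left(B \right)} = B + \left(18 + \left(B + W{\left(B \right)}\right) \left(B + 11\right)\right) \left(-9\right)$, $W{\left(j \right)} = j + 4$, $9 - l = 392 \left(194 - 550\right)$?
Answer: $3775403$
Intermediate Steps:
$l = 139561$ ($l = 9 - 392 \left(194 - 550\right) = 9 - 392 \left(-356\right) = 9 - -139552 = 9 + 139552 = 139561$)
$W{\left(j \right)} = 4 + j$
$V{\left(B \right)} = -162 + B - 9 \left(4 + 2 B\right) \left(11 + B\right)$ ($V{\left(B \right)} = B + \left(18 + \left(B + \left(4 + B\right)\right) \left(B + 11\right)\right) \left(-9\right) = B + \left(18 + \left(4 + 2 B\right) \left(11 + B\right)\right) \left(-9\right) = B - \left(162 + 9 \left(4 + 2 B\right) \left(11 + B\right)\right) = -162 + B - 9 \left(4 + 2 B\right) \left(11 + B\right)$)
$\left(l - -2289871\right) - V{\left(267 \right)} = \left(139561 - -2289871\right) - \left(-558 - 62211 - 18 \cdot 267^{2}\right) = \left(139561 + 2289871\right) - \left(-558 - 62211 - 1283202\right) = 2429432 - \left(-558 - 62211 - 1283202\right) = 2429432 - -1345971 = 2429432 + 1345971 = 3775403$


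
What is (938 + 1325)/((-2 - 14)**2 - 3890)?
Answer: -2263/3634 ≈ -0.62273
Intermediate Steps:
(938 + 1325)/((-2 - 14)**2 - 3890) = 2263/((-16)**2 - 3890) = 2263/(256 - 3890) = 2263/(-3634) = 2263*(-1/3634) = -2263/3634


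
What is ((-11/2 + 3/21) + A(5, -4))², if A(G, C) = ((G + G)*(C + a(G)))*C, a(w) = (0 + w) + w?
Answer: 11799225/196 ≈ 60200.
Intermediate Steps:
a(w) = 2*w (a(w) = w + w = 2*w)
A(G, C) = 2*C*G*(C + 2*G) (A(G, C) = ((G + G)*(C + 2*G))*C = ((2*G)*(C + 2*G))*C = (2*G*(C + 2*G))*C = 2*C*G*(C + 2*G))
((-11/2 + 3/21) + A(5, -4))² = ((-11/2 + 3/21) + 2*(-4)*5*(-4 + 2*5))² = ((-11*½ + 3*(1/21)) + 2*(-4)*5*(-4 + 10))² = ((-11/2 + ⅐) + 2*(-4)*5*6)² = (-75/14 - 240)² = (-3435/14)² = 11799225/196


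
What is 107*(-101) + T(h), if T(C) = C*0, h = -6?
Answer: -10807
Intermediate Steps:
T(C) = 0
107*(-101) + T(h) = 107*(-101) + 0 = -10807 + 0 = -10807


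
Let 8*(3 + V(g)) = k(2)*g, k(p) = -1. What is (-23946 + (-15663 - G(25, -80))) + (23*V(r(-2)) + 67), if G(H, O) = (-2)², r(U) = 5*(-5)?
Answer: -316345/8 ≈ -39543.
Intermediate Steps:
r(U) = -25
G(H, O) = 4
V(g) = -3 - g/8 (V(g) = -3 + (-g)/8 = -3 - g/8)
(-23946 + (-15663 - G(25, -80))) + (23*V(r(-2)) + 67) = (-23946 + (-15663 - 1*4)) + (23*(-3 - ⅛*(-25)) + 67) = (-23946 + (-15663 - 4)) + (23*(-3 + 25/8) + 67) = (-23946 - 15667) + (23*(⅛) + 67) = -39613 + (23/8 + 67) = -39613 + 559/8 = -316345/8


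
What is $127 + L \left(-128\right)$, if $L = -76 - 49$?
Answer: $16127$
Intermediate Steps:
$L = -125$
$127 + L \left(-128\right) = 127 - -16000 = 127 + 16000 = 16127$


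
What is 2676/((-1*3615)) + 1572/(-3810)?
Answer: -176426/153035 ≈ -1.1528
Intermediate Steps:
2676/((-1*3615)) + 1572/(-3810) = 2676/(-3615) + 1572*(-1/3810) = 2676*(-1/3615) - 262/635 = -892/1205 - 262/635 = -176426/153035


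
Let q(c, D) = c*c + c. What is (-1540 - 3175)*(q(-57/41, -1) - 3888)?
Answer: 751503840/41 ≈ 1.8329e+7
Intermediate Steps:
q(c, D) = c + c**2 (q(c, D) = c**2 + c = c + c**2)
(-1540 - 3175)*(q(-57/41, -1) - 3888) = (-1540 - 3175)*((-57/41)*(1 - 57/41) - 3888) = -4715*((-57*1/41)*(1 - 57*1/41) - 3888) = -4715*(-57*(1 - 57/41)/41 - 3888) = -4715*(-57/41*(-16/41) - 3888) = -4715*(912/1681 - 3888) = -4715*(-6534816/1681) = 751503840/41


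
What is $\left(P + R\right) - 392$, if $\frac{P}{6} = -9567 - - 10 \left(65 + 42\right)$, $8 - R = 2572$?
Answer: $-53938$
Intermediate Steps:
$R = -2564$ ($R = 8 - 2572 = -2564$)
$P = -50982$ ($P = 6 \left(-9567 - - 10 \left(65 + 42\right)\right) = 6 \left(-9567 - \left(-10\right) 107\right) = 6 \left(-9567 - -1070\right) = 6 \left(-9567 + 1070\right) = 6 \left(-8497\right) = -50982$)
$\left(P + R\right) - 392 = \left(-50982 - 2564\right) - 392 = -53546 + \left(-3057 + 2665\right) = -53546 - 392 = -53938$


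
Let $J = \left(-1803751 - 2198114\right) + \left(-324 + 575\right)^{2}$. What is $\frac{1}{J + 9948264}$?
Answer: $\frac{1}{6009400} \approx 1.6641 \cdot 10^{-7}$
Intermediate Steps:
$J = -3938864$ ($J = \left(-1803751 - 2198114\right) + 251^{2} = -4001865 + 63001 = -3938864$)
$\frac{1}{J + 9948264} = \frac{1}{-3938864 + 9948264} = \frac{1}{6009400}$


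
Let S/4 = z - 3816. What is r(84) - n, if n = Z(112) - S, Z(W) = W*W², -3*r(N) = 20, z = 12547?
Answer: -4110032/3 ≈ -1.3700e+6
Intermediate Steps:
r(N) = -20/3 (r(N) = -⅓*20 = -20/3)
Z(W) = W³
S = 34924 (S = 4*(12547 - 3816) = 4*8731 = 34924)
n = 1370004 (n = 112³ - 1*34924 = 1404928 - 34924 = 1370004)
r(84) - n = -20/3 - 1*1370004 = -20/3 - 1370004 = -4110032/3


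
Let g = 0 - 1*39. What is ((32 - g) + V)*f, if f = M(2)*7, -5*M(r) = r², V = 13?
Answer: -2352/5 ≈ -470.40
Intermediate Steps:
M(r) = -r²/5
g = -39 (g = 0 - 39 = -39)
f = -28/5 (f = -⅕*2²*7 = -⅕*4*7 = -⅘*7 = -28/5 ≈ -5.6000)
((32 - g) + V)*f = ((32 - 1*(-39)) + 13)*(-28/5) = ((32 + 39) + 13)*(-28/5) = (71 + 13)*(-28/5) = 84*(-28/5) = -2352/5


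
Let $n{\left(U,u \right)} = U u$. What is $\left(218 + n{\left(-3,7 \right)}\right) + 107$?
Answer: $304$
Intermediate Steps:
$\left(218 + n{\left(-3,7 \right)}\right) + 107 = \left(218 - 21\right) + 107 = 197 + 107 = 304$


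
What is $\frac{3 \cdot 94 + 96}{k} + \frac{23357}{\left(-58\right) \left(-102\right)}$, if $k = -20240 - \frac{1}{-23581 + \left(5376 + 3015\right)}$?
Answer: $\frac{7147038248723}{1818848163684} \approx 3.9294$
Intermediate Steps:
$k = - \frac{307445599}{15190}$ ($k = -20240 - \frac{1}{-23581 + 8391} = -20240 - \frac{1}{-15190} = -20240 - - \frac{1}{15190} = -20240 + \frac{1}{15190} = - \frac{307445599}{15190} \approx -20240.0$)
$\frac{3 \cdot 94 + 96}{k} + \frac{23357}{\left(-58\right) \left(-102\right)} = \frac{3 \cdot 94 + 96}{- \frac{307445599}{15190}} + \frac{23357}{\left(-58\right) \left(-102\right)} = \left(282 + 96\right) \left(- \frac{15190}{307445599}\right) + \frac{23357}{5916} = 378 \left(- \frac{15190}{307445599}\right) + 23357 \cdot \frac{1}{5916} = - \frac{5741820}{307445599} + \frac{23357}{5916} = \frac{7147038248723}{1818848163684}$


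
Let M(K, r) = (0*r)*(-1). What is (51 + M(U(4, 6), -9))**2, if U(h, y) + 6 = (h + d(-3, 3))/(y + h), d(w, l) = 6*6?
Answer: 2601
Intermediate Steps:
d(w, l) = 36
U(h, y) = -6 + (36 + h)/(h + y) (U(h, y) = -6 + (h + 36)/(y + h) = -6 + (36 + h)/(h + y))
M(K, r) = 0 (M(K, r) = 0*(-1) = 0)
(51 + M(U(4, 6), -9))**2 = (51 + 0)**2 = 51**2 = 2601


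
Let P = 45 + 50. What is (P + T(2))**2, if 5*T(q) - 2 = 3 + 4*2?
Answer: 238144/25 ≈ 9525.8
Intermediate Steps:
T(q) = 13/5 (T(q) = 2/5 + (3 + 4*2)/5 = 2/5 + (3 + 8)/5 = 2/5 + (1/5)*11 = 2/5 + 11/5 = 13/5)
P = 95
(P + T(2))**2 = (95 + 13/5)**2 = (488/5)**2 = 238144/25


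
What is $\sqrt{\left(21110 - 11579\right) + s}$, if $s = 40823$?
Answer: $\sqrt{50354} \approx 224.4$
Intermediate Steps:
$\sqrt{\left(21110 - 11579\right) + s} = \sqrt{\left(21110 - 11579\right) + 40823} = \sqrt{9531 + 40823} = \sqrt{50354}$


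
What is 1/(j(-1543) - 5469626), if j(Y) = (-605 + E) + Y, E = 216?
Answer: -1/5471558 ≈ -1.8276e-7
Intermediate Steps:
j(Y) = -389 + Y (j(Y) = (-605 + 216) + Y = -389 + Y)
1/(j(-1543) - 5469626) = 1/((-389 - 1543) - 5469626) = 1/(-1932 - 5469626) = 1/(-5471558) = -1/5471558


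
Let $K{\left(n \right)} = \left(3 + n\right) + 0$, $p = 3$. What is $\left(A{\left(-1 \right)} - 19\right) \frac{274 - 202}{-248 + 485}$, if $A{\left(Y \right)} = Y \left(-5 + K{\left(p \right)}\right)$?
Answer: $- \frac{480}{79} \approx -6.076$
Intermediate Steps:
$K{\left(n \right)} = 3 + n$
$A{\left(Y \right)} = Y$ ($A{\left(Y \right)} = Y \left(-5 + \left(3 + 3\right)\right) = Y \left(-5 + 6\right) = Y 1 = Y$)
$\left(A{\left(-1 \right)} - 19\right) \frac{274 - 202}{-248 + 485} = \left(-1 - 19\right) \frac{274 - 202}{-248 + 485} = - 20 \cdot \frac{72}{237} = - 20 \cdot 72 \cdot \frac{1}{237} = \left(-20\right) \frac{24}{79} = - \frac{480}{79}$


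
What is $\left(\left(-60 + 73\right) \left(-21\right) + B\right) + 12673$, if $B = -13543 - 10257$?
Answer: $-11400$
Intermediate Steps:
$B = -23800$ ($B = -13543 - 10257 = -23800$)
$\left(\left(-60 + 73\right) \left(-21\right) + B\right) + 12673 = \left(\left(-60 + 73\right) \left(-21\right) - 23800\right) + 12673 = \left(13 \left(-21\right) - 23800\right) + 12673 = \left(-273 - 23800\right) + 12673 = -24073 + 12673 = -11400$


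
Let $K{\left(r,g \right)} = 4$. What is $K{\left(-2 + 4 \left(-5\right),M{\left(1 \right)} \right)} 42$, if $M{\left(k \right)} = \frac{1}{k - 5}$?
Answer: $168$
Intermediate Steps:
$M{\left(k \right)} = \frac{1}{-5 + k}$
$K{\left(-2 + 4 \left(-5\right),M{\left(1 \right)} \right)} 42 = 4 \cdot 42 = 168$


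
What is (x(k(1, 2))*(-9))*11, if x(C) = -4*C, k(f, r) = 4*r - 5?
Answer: 1188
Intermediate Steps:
k(f, r) = -5 + 4*r
(x(k(1, 2))*(-9))*11 = (-4*(-5 + 4*2)*(-9))*11 = (-4*(-5 + 8)*(-9))*11 = (-4*3*(-9))*11 = -12*(-9)*11 = 108*11 = 1188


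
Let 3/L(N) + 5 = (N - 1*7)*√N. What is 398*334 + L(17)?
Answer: 44532223/335 + 6*√17/335 ≈ 1.3293e+5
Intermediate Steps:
L(N) = 3/(-5 + √N*(-7 + N)) (L(N) = 3/(-5 + (N - 1*7)*√N) = 3/(-5 + (N - 7)*√N) = 3/(-5 + (-7 + N)*√N) = 3/(-5 + √N*(-7 + N)))
398*334 + L(17) = 398*334 + 3/(-5 + 17^(3/2) - 7*√17) = 132932 + 3/(-5 + 17*√17 - 7*√17) = 132932 + 3/(-5 + 10*√17)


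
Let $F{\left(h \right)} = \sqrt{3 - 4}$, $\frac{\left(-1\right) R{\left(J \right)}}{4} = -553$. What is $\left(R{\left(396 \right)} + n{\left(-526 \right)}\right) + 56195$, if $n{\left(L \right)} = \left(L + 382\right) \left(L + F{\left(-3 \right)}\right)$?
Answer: $134151 - 144 i \approx 1.3415 \cdot 10^{5} - 144.0 i$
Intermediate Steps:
$R{\left(J \right)} = 2212$ ($R{\left(J \right)} = \left(-4\right) \left(-553\right) = 2212$)
$F{\left(h \right)} = i$ ($F{\left(h \right)} = \sqrt{-1} = i$)
$n{\left(L \right)} = \left(382 + L\right) \left(i + L\right)$ ($n{\left(L \right)} = \left(L + 382\right) \left(L + i\right) = \left(382 + L\right) \left(i + L\right)$)
$\left(R{\left(396 \right)} + n{\left(-526 \right)}\right) + 56195 = \left(2212 + \left(\left(-526\right)^{2} + 382 i - 526 \left(382 + i\right)\right)\right) + 56195 = \left(2212 + \left(276676 + 382 i - \left(200932 + 526 i\right)\right)\right) + 56195 = \left(2212 + \left(75744 - 144 i\right)\right) + 56195 = \left(77956 - 144 i\right) + 56195 = 134151 - 144 i$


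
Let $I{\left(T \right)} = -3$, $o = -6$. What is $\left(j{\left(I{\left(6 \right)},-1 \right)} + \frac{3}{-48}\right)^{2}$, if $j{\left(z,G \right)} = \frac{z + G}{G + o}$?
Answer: $\frac{3249}{12544} \approx 0.25901$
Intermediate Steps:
$j{\left(z,G \right)} = \frac{G + z}{-6 + G}$ ($j{\left(z,G \right)} = \frac{z + G}{G - 6} = \frac{G + z}{-6 + G}$)
$\left(j{\left(I{\left(6 \right)},-1 \right)} + \frac{3}{-48}\right)^{2} = \left(\frac{-1 - 3}{-6 - 1} + \frac{3}{-48}\right)^{2} = \left(\frac{1}{-7} \left(-4\right) + 3 \left(- \frac{1}{48}\right)\right)^{2} = \left(\left(- \frac{1}{7}\right) \left(-4\right) - \frac{1}{16}\right)^{2} = \left(\frac{4}{7} - \frac{1}{16}\right)^{2} = \left(\frac{57}{112}\right)^{2} = \frac{3249}{12544}$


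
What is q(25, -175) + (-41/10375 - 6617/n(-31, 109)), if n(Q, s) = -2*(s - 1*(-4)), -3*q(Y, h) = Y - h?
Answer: -263023673/7034250 ≈ -37.392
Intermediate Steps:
q(Y, h) = -Y/3 + h/3 (q(Y, h) = -(Y - h)/3 = -Y/3 + h/3)
n(Q, s) = -8 - 2*s (n(Q, s) = -2*(s + 4) = -2*(4 + s) = -8 - 2*s)
q(25, -175) + (-41/10375 - 6617/n(-31, 109)) = (-⅓*25 + (⅓)*(-175)) + (-41/10375 - 6617/(-8 - 2*109)) = (-25/3 - 175/3) + (-41*1/10375 - 6617/(-8 - 218)) = -200/3 + (-41/10375 - 6617/(-226)) = -200/3 + (-41/10375 - 6617*(-1/226)) = -200/3 + (-41/10375 + 6617/226) = -200/3 + 68642109/2344750 = -263023673/7034250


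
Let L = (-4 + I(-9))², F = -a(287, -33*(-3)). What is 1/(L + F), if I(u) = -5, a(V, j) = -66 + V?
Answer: -1/140 ≈ -0.0071429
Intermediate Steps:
F = -221 (F = -(-66 + 287) = -1*221 = -221)
L = 81 (L = (-4 - 5)² = (-9)² = 81)
1/(L + F) = 1/(81 - 221) = 1/(-140) = -1/140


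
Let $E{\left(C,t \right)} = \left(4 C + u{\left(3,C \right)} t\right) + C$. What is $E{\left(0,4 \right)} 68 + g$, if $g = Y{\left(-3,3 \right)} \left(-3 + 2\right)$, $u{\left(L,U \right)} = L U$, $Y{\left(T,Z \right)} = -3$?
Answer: $3$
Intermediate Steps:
$E{\left(C,t \right)} = 5 C + 3 C t$ ($E{\left(C,t \right)} = \left(4 C + 3 C t\right) + C = 5 C + 3 C t$)
$g = 3$ ($g = - 3 \left(-3 + 2\right) = \left(-3\right) \left(-1\right) = 3$)
$E{\left(0,4 \right)} 68 + g = 0 \left(5 + 3 \cdot 4\right) 68 + 3 = 0 \left(5 + 12\right) 68 + 3 = 0 \cdot 17 \cdot 68 + 3 = 0 \cdot 68 + 3 = 0 + 3 = 3$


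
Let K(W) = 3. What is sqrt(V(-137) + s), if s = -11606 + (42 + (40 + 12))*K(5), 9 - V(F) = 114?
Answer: I*sqrt(11429) ≈ 106.91*I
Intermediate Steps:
V(F) = -105 (V(F) = 9 - 1*114 = 9 - 114 = -105)
s = -11324 (s = -11606 + (42 + (40 + 12))*3 = -11606 + (42 + 52)*3 = -11606 + 94*3 = -11606 + 282 = -11324)
sqrt(V(-137) + s) = sqrt(-105 - 11324) = sqrt(-11429) = I*sqrt(11429)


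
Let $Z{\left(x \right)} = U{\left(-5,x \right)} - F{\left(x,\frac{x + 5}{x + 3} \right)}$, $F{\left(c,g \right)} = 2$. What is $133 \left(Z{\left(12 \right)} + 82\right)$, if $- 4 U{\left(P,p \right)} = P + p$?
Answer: $\frac{41629}{4} \approx 10407.0$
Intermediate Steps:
$U{\left(P,p \right)} = - \frac{P}{4} - \frac{p}{4}$ ($U{\left(P,p \right)} = - \frac{P + p}{4} = - \frac{P}{4} - \frac{p}{4}$)
$Z{\left(x \right)} = - \frac{3}{4} - \frac{x}{4}$ ($Z{\left(x \right)} = \left(\left(- \frac{1}{4}\right) \left(-5\right) - \frac{x}{4}\right) - 2 = \left(\frac{5}{4} - \frac{x}{4}\right) - 2 = - \frac{3}{4} - \frac{x}{4}$)
$133 \left(Z{\left(12 \right)} + 82\right) = 133 \left(\left(- \frac{3}{4} - 3\right) + 82\right) = 133 \left(- \frac{15}{4} + 82\right) = 133 \cdot \frac{313}{4} = \frac{41629}{4}$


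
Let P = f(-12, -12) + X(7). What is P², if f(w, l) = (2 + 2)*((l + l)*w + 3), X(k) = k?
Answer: 1371241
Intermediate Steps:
f(w, l) = 12 + 8*l*w (f(w, l) = 4*((2*l)*w + 3) = 4*(2*l*w + 3) = 4*(3 + 2*l*w) = 12 + 8*l*w)
P = 1171 (P = (12 + 8*(-12)*(-12)) + 7 = (12 + 1152) + 7 = 1164 + 7 = 1171)
P² = 1171² = 1371241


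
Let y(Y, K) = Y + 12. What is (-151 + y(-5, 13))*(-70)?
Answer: 10080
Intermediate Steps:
y(Y, K) = 12 + Y
(-151 + y(-5, 13))*(-70) = (-151 + (12 - 5))*(-70) = (-151 + 7)*(-70) = -144*(-70) = 10080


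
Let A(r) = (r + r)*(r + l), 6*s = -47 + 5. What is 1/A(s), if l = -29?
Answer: 1/504 ≈ 0.0019841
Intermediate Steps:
s = -7 (s = (-47 + 5)/6 = (⅙)*(-42) = -7)
A(r) = 2*r*(-29 + r) (A(r) = (r + r)*(r - 29) = (2*r)*(-29 + r) = 2*r*(-29 + r))
1/A(s) = 1/(2*(-7)*(-29 - 7)) = 1/(2*(-7)*(-36)) = 1/504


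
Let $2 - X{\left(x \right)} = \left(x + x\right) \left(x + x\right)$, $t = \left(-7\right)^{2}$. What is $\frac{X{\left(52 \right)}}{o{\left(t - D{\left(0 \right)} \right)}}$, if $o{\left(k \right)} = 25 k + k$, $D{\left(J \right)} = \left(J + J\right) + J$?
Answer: $- \frac{5407}{637} \approx -8.4882$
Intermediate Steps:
$D{\left(J \right)} = 3 J$ ($D{\left(J \right)} = 2 J + J = 3 J$)
$t = 49$
$X{\left(x \right)} = 2 - 4 x^{2}$ ($X{\left(x \right)} = 2 - \left(x + x\right) \left(x + x\right) = 2 - 2 x 2 x = 2 - 4 x^{2}$)
$o{\left(k \right)} = 26 k$
$\frac{X{\left(52 \right)}}{o{\left(t - D{\left(0 \right)} \right)}} = \frac{2 - 4 \cdot 52^{2}}{26 \left(49 - 3 \cdot 0\right)} = \frac{2 - 10816}{26 \left(49 - 0\right)} = \frac{2 - 10816}{26 \left(49 + 0\right)} = - \frac{10814}{26 \cdot 49} = - \frac{10814}{1274} = \left(-10814\right) \frac{1}{1274} = - \frac{5407}{637}$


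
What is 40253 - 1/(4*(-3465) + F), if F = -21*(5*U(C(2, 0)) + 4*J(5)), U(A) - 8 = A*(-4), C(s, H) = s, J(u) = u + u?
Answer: 591719101/14700 ≈ 40253.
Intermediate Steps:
J(u) = 2*u
U(A) = 8 - 4*A (U(A) = 8 + A*(-4) = 8 - 4*A)
F = -840 (F = -21*(5*(8 - 4*2) + 4*(2*5)) = -21*(5*(8 - 8) + 4*10) = -21*(5*0 + 40) = -21*(0 + 40) = -21*40 = -840)
40253 - 1/(4*(-3465) + F) = 40253 - 1/(4*(-3465) - 840) = 40253 - 1/(-13860 - 840) = 40253 - 1/(-14700) = 40253 - 1*(-1/14700) = 40253 + 1/14700 = 591719101/14700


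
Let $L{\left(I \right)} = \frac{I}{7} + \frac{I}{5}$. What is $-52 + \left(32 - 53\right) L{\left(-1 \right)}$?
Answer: $- \frac{224}{5} \approx -44.8$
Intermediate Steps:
$L{\left(I \right)} = \frac{12 I}{35}$ ($L{\left(I \right)} = I \frac{1}{7} + I \frac{1}{5} = \frac{I}{7} + \frac{I}{5} = \frac{12 I}{35}$)
$-52 + \left(32 - 53\right) L{\left(-1 \right)} = -52 + \left(32 - 53\right) \frac{12}{35} \left(-1\right) = -52 + \left(32 - 53\right) \left(- \frac{12}{35}\right) = -52 - - \frac{36}{5} = -52 + \frac{36}{5} = - \frac{224}{5}$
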